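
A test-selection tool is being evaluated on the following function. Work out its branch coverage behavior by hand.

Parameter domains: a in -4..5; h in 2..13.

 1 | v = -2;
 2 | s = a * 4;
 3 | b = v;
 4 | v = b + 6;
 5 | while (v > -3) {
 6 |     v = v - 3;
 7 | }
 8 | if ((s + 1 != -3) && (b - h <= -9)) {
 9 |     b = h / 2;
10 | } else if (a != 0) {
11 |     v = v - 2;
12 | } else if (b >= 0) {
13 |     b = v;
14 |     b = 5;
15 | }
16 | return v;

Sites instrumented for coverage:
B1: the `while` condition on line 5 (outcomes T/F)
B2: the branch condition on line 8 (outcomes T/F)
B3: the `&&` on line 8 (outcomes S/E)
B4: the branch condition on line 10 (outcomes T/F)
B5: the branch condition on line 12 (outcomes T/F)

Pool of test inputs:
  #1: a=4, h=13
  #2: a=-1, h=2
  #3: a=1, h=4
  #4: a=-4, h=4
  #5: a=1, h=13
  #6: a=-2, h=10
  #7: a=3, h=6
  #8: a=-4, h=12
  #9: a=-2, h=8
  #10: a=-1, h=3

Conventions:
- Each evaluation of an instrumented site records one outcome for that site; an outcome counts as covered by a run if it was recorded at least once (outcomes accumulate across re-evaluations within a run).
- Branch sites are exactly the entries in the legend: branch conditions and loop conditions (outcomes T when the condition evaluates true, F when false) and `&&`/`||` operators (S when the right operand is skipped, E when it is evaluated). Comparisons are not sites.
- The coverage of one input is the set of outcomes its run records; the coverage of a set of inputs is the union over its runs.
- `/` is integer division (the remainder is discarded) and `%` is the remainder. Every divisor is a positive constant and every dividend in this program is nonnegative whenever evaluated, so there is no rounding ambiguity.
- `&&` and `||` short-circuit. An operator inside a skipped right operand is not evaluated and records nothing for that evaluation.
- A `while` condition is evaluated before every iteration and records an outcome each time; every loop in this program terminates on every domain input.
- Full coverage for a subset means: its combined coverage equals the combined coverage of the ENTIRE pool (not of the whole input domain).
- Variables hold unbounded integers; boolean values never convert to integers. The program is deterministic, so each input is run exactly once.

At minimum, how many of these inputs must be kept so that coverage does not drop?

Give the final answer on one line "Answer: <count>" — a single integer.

run #1 (a=4, h=13) records B1=T, B1=F, B2=T, B3=E
run #2 (a=-1, h=2) records B1=T, B1=F, B2=F, B3=S, B4=T
run #3 (a=1, h=4) records B1=T, B1=F, B2=F, B3=E, B4=T
run #4 (a=-4, h=4) records B1=T, B1=F, B2=F, B3=E, B4=T
run #5 (a=1, h=13) records B1=T, B1=F, B2=T, B3=E
run #6 (a=-2, h=10) records B1=T, B1=F, B2=T, B3=E
run #7 (a=3, h=6) records B1=T, B1=F, B2=F, B3=E, B4=T
run #8 (a=-4, h=12) records B1=T, B1=F, B2=T, B3=E
run #9 (a=-2, h=8) records B1=T, B1=F, B2=T, B3=E
run #10 (a=-1, h=3) records B1=T, B1=F, B2=F, B3=S, B4=T
pool-wide coverage (7 outcomes): B1=T, B1=F, B2=T, B2=F, B3=S, B3=E, B4=T
size 1 is not enough: best union over all size-1 subsets is 5/7
size 2: inputs {1, 2} cover all 7 outcomes, and no lexicographically smaller subset of this size does

Answer: 2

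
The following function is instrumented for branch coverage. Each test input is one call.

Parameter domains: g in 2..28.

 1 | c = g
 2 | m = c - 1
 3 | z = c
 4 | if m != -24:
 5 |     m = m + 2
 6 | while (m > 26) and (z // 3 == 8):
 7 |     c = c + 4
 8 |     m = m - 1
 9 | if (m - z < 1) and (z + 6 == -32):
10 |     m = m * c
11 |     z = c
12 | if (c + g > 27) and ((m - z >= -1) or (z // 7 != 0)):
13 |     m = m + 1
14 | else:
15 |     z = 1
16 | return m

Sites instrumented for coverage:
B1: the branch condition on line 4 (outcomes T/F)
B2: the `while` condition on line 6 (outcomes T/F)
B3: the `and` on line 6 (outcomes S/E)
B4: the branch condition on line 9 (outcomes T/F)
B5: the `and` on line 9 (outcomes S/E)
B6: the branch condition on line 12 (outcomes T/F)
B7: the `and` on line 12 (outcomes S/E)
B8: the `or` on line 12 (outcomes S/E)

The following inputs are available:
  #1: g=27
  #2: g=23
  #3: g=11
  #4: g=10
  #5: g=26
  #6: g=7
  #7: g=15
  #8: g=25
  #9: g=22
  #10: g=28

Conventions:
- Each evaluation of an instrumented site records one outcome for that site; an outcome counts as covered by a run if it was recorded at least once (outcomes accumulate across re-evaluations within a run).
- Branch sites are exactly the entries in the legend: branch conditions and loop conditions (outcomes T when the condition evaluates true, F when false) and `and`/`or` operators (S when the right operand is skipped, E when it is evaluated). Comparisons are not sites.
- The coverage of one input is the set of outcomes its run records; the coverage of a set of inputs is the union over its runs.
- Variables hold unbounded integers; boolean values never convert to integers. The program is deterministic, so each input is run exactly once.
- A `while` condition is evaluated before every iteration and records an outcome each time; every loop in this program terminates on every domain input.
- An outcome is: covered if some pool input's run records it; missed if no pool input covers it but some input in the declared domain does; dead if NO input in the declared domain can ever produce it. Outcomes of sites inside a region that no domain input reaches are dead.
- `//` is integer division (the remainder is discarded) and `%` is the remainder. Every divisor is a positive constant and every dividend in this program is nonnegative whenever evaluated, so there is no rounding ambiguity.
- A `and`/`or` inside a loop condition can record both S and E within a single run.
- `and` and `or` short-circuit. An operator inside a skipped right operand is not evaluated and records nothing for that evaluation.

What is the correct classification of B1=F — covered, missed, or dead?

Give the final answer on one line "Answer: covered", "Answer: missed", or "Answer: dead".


no pool input records B1=F
checking all 27 inputs in the declared domain: B1=F is never recorded -> dead
Answer: dead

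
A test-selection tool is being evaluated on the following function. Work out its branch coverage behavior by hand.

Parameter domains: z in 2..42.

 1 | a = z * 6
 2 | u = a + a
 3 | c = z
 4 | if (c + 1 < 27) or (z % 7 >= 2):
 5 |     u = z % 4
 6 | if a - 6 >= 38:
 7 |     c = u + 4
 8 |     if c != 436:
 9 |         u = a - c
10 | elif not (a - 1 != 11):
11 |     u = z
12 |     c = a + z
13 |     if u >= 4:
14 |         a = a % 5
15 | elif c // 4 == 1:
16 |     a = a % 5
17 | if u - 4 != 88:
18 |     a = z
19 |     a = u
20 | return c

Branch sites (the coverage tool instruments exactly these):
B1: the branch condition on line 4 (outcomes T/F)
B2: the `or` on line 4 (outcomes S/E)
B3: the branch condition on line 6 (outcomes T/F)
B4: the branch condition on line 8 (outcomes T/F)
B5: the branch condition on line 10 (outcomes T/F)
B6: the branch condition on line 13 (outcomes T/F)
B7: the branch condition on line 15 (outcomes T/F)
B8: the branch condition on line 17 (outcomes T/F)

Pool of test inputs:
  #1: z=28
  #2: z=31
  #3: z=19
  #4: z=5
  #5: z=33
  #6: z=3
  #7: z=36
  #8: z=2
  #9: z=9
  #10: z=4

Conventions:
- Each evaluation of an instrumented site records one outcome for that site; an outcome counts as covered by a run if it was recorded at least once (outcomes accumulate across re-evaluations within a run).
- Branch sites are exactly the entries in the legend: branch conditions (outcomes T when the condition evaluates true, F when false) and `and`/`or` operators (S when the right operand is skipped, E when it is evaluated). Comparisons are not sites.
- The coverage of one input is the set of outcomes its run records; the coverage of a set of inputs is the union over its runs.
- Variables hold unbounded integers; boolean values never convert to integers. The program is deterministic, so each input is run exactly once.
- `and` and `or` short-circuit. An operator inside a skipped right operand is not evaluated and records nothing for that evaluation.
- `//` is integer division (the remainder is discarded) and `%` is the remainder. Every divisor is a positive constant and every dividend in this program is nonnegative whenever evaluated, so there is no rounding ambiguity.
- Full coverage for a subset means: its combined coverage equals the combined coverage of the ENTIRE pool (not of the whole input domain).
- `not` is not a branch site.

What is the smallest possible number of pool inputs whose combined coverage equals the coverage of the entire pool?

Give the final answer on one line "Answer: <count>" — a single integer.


run #1 (z=28) runs B2->E, B1->F, B3->T, B4->T, B8->T; records B1=F, B2=E, B3=T, B4=T, B8=T
run #2 (z=31) runs B2->E, B1->T, B3->T, B4->T, B8->T; records B1=T, B2=E, B3=T, B4=T, B8=T
run #3 (z=19) runs B2->S, B1->T, B3->T, B4->T, B8->T; records B1=T, B2=S, B3=T, B4=T, B8=T
run #4 (z=5) runs B2->S, B1->T, B3->F, B5->F, B7->T, B8->T; records B1=T, B2=S, B3=F, B5=F, B7=T, B8=T
run #5 (z=33) runs B2->E, B1->T, B3->T, B4->T, B8->T; records B1=T, B2=E, B3=T, B4=T, B8=T
run #6 (z=3) runs B2->S, B1->T, B3->F, B5->F, B7->F, B8->T; records B1=T, B2=S, B3=F, B5=F, B7=F, B8=T
run #7 (z=36) runs B2->E, B1->F, B3->T, B4->F, B8->T; records B1=F, B2=E, B3=T, B4=F, B8=T
run #8 (z=2) runs B2->S, B1->T, B3->F, B5->T, B6->F, B8->T; records B1=T, B2=S, B3=F, B5=T, B6=F, B8=T
run #9 (z=9) runs B2->S, B1->T, B3->T, B4->T, B8->T; records B1=T, B2=S, B3=T, B4=T, B8=T
run #10 (z=4) runs B2->S, B1->T, B3->F, B5->F, B7->T, B8->T; records B1=T, B2=S, B3=F, B5=F, B7=T, B8=T
the full pool covers 14 outcomes: B1=T, B1=F, B2=S, B2=E, B3=T, B3=F, B4=T, B4=F, B5=T, B5=F, B6=F, B7=T, B7=F, B8=T
every size-1 subset falls short of the 14 outcomes (best: 6/14)
every size-2 subset falls short of the 14 outcomes (best: 10/14)
every size-3 subset falls short of the 14 outcomes (best: 12/14)
every size-4 subset falls short of the 14 outcomes (best: 13/14)
inputs {1, 4, 6, 7, 8} (size 5) cover everything; no size-5 subset with a lexicographically smaller index list covers all 14
Answer: 5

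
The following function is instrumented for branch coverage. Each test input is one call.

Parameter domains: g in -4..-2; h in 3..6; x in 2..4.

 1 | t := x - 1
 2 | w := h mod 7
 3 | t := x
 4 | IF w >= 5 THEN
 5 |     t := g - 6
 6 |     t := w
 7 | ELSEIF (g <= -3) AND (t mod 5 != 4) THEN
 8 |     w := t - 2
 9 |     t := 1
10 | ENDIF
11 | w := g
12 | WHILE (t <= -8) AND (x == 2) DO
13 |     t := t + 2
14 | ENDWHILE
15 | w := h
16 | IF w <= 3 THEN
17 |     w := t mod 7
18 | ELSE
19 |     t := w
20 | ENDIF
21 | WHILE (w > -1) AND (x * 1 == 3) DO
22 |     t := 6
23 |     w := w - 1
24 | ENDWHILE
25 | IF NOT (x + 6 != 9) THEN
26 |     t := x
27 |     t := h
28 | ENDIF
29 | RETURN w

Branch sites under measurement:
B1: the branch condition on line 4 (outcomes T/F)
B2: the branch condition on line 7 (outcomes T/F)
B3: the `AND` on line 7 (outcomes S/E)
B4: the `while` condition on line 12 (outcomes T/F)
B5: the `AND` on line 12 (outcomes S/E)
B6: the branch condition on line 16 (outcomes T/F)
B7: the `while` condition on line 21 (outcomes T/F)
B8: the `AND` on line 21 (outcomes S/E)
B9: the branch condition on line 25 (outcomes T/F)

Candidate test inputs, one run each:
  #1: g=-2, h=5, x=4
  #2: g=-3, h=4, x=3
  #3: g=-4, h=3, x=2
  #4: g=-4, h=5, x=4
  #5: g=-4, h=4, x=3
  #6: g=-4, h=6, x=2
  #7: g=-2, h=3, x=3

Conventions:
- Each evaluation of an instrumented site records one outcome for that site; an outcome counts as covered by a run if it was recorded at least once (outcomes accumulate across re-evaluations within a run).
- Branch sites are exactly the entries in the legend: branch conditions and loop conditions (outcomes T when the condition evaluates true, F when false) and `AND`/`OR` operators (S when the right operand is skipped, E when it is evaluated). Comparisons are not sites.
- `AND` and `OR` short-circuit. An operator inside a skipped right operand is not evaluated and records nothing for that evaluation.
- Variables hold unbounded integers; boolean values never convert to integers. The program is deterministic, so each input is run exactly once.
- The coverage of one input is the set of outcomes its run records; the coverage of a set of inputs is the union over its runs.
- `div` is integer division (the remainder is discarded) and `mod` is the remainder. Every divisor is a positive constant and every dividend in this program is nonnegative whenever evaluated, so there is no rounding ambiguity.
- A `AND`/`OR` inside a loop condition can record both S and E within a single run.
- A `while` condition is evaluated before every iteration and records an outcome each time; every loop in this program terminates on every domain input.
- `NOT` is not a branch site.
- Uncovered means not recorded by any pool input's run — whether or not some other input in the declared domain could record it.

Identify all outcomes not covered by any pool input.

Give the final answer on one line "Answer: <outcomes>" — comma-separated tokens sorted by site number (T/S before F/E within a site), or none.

input #1, g=-2, h=5, x=4: outcomes B1=T, B4=F, B5=S, B6=F, B7=F, B8=E, B9=F
input #2, g=-3, h=4, x=3: outcomes B1=F, B2=T, B3=E, B4=F, B5=S, B6=F, B7=T, B7=F, B8=S, B8=E, B9=T
input #3, g=-4, h=3, x=2: outcomes B1=F, B2=T, B3=E, B4=F, B5=S, B6=T, B7=F, B8=E, B9=F
input #4, g=-4, h=5, x=4: outcomes B1=T, B4=F, B5=S, B6=F, B7=F, B8=E, B9=F
input #5, g=-4, h=4, x=3: outcomes B1=F, B2=T, B3=E, B4=F, B5=S, B6=F, B7=T, B7=F, B8=S, B8=E, B9=T
input #6, g=-4, h=6, x=2: outcomes B1=T, B4=F, B5=S, B6=F, B7=F, B8=E, B9=F
input #7, g=-2, h=3, x=3: outcomes B1=F, B2=F, B3=S, B4=F, B5=S, B6=T, B7=T, B7=F, B8=S, B8=E, B9=T
union over the pool: B1=T, B1=F, B2=T, B2=F, B3=S, B3=E, B4=F, B5=S, B6=T, B6=F, B7=T, B7=F, B8=S, B8=E, B9=T, B9=F
uncovered (2 of 18): B4=T, B5=E

Answer: B4=T, B5=E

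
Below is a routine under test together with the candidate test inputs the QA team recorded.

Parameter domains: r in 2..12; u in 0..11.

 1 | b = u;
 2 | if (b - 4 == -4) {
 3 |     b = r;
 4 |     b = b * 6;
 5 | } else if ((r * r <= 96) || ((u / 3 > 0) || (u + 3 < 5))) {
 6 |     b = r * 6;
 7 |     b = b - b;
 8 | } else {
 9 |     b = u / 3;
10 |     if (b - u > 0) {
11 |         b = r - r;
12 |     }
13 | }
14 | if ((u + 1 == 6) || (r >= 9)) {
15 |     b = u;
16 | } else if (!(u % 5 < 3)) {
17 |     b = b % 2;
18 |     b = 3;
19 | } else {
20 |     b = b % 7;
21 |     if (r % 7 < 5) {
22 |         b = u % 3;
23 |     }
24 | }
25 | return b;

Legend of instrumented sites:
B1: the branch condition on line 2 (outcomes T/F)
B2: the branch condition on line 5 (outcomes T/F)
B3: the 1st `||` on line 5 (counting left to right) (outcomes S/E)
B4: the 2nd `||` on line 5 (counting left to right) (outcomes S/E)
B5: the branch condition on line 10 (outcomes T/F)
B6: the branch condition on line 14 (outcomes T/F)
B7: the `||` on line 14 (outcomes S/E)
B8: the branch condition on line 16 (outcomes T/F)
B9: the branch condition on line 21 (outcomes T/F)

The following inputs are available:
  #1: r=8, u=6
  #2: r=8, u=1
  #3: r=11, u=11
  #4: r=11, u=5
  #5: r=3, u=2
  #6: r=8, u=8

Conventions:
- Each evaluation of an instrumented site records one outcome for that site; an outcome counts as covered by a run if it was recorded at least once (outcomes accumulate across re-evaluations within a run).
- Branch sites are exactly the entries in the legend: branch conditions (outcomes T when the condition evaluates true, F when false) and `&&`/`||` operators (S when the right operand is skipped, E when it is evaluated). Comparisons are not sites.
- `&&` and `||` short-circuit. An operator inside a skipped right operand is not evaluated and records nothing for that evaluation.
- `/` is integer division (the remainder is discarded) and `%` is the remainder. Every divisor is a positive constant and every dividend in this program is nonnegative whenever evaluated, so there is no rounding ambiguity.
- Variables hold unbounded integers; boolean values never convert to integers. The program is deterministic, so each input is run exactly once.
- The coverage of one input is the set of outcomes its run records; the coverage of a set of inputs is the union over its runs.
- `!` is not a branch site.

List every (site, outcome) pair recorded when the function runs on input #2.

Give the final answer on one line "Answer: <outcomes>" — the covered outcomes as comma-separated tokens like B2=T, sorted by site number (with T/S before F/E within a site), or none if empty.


Running input #2 (r=8, u=1), event by event:
  B1->F, B3->S, B2->T, B7->E, B6->F, B8->F, B9->T
distinct outcomes covered: B1=F, B2=T, B3=S, B6=F, B7=E, B8=F, B9=T
Answer: B1=F, B2=T, B3=S, B6=F, B7=E, B8=F, B9=T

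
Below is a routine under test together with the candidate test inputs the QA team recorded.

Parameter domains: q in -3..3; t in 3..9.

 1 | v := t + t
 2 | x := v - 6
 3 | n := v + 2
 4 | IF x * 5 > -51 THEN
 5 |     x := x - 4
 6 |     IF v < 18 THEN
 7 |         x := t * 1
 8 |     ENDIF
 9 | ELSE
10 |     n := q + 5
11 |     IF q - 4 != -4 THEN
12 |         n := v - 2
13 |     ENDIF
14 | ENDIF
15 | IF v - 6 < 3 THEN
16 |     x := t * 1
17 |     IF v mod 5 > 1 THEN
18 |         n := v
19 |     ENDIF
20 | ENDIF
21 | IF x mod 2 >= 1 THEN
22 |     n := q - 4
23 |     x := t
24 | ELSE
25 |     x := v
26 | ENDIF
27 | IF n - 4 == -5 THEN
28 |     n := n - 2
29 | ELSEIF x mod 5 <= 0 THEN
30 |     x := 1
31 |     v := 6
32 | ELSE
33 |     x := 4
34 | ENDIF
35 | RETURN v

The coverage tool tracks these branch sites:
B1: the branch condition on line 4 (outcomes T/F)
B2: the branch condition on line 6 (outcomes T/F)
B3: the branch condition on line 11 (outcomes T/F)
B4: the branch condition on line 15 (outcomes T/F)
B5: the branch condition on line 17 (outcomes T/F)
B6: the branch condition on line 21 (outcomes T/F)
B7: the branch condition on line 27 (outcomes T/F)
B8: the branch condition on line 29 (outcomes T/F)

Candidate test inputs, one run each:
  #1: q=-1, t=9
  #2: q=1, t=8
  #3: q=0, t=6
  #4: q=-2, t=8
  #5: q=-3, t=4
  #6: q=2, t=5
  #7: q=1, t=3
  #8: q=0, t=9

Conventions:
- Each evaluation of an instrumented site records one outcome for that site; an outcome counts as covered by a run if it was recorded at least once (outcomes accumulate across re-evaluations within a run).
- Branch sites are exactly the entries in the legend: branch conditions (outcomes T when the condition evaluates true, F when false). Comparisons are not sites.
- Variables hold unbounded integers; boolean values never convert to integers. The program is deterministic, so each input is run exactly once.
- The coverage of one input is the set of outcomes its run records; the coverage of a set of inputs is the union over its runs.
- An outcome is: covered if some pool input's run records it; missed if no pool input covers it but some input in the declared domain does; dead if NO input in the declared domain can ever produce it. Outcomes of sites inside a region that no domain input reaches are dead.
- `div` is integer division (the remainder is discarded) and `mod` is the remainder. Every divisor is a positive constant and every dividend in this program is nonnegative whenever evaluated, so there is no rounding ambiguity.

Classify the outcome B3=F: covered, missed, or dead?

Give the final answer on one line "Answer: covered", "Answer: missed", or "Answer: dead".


no pool input records B3=F
checking all 49 inputs in the declared domain: B3=F is never recorded -> dead
Answer: dead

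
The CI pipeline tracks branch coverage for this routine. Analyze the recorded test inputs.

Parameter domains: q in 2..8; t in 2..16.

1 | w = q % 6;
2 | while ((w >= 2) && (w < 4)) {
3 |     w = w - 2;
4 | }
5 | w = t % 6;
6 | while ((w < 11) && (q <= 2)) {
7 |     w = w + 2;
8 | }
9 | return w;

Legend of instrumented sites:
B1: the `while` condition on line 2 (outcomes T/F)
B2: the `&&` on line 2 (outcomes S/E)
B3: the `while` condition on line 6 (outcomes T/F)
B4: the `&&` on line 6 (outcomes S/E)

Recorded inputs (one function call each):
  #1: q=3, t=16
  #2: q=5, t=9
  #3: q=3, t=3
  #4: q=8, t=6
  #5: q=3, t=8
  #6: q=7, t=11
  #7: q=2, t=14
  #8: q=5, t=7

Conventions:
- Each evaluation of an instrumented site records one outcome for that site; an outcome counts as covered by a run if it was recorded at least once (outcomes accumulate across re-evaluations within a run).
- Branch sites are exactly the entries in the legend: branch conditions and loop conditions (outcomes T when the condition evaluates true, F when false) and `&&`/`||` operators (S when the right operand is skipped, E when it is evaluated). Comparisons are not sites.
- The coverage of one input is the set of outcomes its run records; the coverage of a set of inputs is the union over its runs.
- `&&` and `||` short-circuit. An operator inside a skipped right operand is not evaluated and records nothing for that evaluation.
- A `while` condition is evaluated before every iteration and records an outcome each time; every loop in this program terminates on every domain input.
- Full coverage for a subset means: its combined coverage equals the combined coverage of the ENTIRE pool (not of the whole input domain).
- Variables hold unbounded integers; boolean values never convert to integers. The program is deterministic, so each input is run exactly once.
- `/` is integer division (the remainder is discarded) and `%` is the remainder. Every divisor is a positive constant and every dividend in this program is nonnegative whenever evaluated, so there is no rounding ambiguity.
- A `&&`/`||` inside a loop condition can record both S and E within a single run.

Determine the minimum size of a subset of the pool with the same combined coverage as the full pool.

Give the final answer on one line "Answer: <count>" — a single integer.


input #1 (q=3, t=16): events B2->E, B1->T, B2->S, B1->F, B4->E, B3->F; covers B1=T, B1=F, B2=S, B2=E, B3=F, B4=E
input #2 (q=5, t=9): events B2->E, B1->F, B4->E, B3->F; covers B1=F, B2=E, B3=F, B4=E
input #3 (q=3, t=3): events B2->E, B1->T, B2->S, B1->F, B4->E, B3->F; covers B1=T, B1=F, B2=S, B2=E, B3=F, B4=E
input #4 (q=8, t=6): events B2->E, B1->T, B2->S, B1->F, B4->E, B3->F; covers B1=T, B1=F, B2=S, B2=E, B3=F, B4=E
input #5 (q=3, t=8): events B2->E, B1->T, B2->S, B1->F, B4->E, B3->F; covers B1=T, B1=F, B2=S, B2=E, B3=F, B4=E
input #6 (q=7, t=11): events B2->S, B1->F, B4->E, B3->F; covers B1=F, B2=S, B3=F, B4=E
input #7 (q=2, t=14): events B2->E, B1->T, B2->S, B1->F, B4->E, B3->T, B4->E, B3->T, B4->E, B3->T, B4->E, B3->T, B4->E, B3->T, ...; covers B1=T, B1=F, B2=S, B2=E, B3=T, B3=F, B4=S, B4=E
input #8 (q=5, t=7): events B2->E, B1->F, B4->E, B3->F; covers B1=F, B2=E, B3=F, B4=E
pool-wide coverage (8 outcomes): B1=T, B1=F, B2=S, B2=E, B3=T, B3=F, B4=S, B4=E
inputs {7} (size 1) cover everything; no size-1 subset with a lexicographically smaller index list covers all 8
Answer: 1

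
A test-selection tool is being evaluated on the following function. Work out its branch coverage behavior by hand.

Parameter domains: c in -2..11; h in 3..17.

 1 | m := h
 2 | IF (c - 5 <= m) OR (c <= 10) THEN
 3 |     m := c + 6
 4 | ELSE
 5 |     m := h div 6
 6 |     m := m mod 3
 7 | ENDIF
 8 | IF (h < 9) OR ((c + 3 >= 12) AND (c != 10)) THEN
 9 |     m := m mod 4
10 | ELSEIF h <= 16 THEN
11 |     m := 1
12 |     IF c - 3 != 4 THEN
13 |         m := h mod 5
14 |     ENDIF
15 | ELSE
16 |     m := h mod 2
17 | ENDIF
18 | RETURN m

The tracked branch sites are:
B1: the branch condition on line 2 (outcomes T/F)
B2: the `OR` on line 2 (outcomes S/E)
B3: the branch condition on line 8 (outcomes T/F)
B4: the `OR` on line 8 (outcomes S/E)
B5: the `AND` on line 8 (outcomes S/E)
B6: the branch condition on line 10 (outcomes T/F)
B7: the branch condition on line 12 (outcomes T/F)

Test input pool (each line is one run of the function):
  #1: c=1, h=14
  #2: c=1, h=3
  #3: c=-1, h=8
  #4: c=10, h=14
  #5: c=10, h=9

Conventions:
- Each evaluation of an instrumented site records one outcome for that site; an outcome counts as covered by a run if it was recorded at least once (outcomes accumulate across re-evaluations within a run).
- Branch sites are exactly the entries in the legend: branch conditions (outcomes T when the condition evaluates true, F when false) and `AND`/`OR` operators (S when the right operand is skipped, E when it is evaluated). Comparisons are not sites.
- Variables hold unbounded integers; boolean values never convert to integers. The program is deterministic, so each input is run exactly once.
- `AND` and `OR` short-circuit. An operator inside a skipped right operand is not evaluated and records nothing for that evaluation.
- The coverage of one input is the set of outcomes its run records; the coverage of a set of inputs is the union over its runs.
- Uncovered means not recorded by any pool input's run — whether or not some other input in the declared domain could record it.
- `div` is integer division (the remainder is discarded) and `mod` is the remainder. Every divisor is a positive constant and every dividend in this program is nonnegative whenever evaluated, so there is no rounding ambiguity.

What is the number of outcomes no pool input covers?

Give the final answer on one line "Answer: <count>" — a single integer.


run #1 (c=1, h=14) runs B2->S, B1->T, B4->E, B5->S, B3->F, B6->T, B7->T; records B1=T, B2=S, B3=F, B4=E, B5=S, B6=T, B7=T
run #2 (c=1, h=3) runs B2->S, B1->T, B4->S, B3->T; records B1=T, B2=S, B3=T, B4=S
run #3 (c=-1, h=8) runs B2->S, B1->T, B4->S, B3->T; records B1=T, B2=S, B3=T, B4=S
run #4 (c=10, h=14) runs B2->S, B1->T, B4->E, B5->E, B3->F, B6->T, B7->T; records B1=T, B2=S, B3=F, B4=E, B5=E, B6=T, B7=T
run #5 (c=10, h=9) runs B2->S, B1->T, B4->E, B5->E, B3->F, B6->T, B7->T; records B1=T, B2=S, B3=F, B4=E, B5=E, B6=T, B7=T
union over the pool: B1=T, B2=S, B3=T, B3=F, B4=S, B4=E, B5=S, B5=E, B6=T, B7=T
uncovered (4 of 14): B1=F, B2=E, B6=F, B7=F
Answer: 4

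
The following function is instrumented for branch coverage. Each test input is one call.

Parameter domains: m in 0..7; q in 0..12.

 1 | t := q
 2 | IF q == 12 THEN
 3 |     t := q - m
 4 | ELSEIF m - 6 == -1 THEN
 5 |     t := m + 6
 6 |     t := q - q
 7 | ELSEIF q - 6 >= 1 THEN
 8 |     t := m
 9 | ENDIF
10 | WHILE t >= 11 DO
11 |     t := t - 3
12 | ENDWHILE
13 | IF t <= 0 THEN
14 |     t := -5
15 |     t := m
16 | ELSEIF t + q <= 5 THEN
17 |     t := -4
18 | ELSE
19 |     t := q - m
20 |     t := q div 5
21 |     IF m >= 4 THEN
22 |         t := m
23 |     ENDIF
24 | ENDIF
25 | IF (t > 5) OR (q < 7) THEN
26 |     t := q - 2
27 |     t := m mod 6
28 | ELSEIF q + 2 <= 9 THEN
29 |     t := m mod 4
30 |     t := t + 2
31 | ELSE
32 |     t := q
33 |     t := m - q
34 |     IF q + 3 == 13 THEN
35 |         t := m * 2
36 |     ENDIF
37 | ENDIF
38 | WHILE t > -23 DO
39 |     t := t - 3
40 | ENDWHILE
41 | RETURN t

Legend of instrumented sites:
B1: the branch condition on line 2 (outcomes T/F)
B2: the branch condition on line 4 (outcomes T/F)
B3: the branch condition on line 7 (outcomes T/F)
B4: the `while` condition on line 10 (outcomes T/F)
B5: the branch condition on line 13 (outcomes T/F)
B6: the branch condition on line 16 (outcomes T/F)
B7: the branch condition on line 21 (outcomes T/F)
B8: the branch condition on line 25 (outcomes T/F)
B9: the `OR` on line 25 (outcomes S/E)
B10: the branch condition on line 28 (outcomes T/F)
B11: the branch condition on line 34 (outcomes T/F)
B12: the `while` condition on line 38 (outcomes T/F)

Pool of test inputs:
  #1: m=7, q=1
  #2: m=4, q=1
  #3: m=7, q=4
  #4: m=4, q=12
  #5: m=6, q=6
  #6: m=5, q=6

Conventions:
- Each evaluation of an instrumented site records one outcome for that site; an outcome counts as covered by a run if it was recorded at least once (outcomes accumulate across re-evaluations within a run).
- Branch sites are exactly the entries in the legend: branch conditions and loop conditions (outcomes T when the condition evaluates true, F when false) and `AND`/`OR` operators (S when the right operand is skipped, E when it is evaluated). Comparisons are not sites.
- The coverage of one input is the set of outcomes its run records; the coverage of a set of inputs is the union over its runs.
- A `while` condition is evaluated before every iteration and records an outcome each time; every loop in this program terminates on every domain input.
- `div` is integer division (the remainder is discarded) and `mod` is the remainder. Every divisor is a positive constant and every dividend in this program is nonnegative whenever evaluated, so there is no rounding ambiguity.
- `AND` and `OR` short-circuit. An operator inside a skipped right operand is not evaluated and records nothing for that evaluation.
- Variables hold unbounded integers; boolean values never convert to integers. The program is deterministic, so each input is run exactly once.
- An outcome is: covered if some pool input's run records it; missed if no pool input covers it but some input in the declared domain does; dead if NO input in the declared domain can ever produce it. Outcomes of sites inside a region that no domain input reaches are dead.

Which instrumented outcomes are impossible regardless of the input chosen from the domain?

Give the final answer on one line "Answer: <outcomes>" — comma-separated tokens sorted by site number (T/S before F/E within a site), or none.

exhaustive pass over the 104-input domain:
  reachable outcomes have witnesses, e.g. B1=T (e.g. m=0, q=12), B1=F (e.g. m=0, q=0), B2=T (e.g. m=5, q=0), B2=F (e.g. m=0, q=0)

Answer: none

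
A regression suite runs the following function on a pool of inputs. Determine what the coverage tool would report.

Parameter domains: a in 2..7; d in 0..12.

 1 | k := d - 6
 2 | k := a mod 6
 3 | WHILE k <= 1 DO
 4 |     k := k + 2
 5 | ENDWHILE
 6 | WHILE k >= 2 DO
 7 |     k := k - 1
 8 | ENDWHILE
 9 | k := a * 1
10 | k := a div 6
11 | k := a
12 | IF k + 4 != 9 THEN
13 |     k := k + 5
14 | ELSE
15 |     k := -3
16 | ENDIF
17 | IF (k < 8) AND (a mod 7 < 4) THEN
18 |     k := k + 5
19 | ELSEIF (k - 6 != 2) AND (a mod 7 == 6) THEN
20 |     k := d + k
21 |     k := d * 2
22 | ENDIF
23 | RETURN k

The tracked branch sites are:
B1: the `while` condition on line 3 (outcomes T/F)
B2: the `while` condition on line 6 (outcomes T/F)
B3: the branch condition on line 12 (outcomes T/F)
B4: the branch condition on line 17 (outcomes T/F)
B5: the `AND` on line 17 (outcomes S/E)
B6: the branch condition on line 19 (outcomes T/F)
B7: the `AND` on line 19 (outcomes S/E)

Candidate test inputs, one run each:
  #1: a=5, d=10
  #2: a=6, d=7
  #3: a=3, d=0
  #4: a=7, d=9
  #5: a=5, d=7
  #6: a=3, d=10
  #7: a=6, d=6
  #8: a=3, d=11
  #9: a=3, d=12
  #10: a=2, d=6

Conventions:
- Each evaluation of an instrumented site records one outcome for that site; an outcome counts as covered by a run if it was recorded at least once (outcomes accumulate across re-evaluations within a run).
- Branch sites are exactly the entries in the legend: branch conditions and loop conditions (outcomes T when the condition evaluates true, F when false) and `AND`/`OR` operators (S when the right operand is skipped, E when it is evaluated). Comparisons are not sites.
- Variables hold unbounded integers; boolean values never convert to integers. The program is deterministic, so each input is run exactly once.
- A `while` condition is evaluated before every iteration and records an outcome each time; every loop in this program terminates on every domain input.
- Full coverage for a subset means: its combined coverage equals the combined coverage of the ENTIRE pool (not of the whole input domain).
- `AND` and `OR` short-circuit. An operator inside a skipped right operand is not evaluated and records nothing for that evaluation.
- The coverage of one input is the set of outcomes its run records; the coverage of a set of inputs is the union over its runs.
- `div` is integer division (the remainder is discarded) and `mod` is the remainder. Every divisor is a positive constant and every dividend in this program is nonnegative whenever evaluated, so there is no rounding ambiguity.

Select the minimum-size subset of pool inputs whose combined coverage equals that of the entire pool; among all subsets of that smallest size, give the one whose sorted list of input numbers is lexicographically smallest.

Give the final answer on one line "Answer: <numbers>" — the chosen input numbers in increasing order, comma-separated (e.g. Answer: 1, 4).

test 1 (a=5, d=10) fires B1->F, B2->T, B2->T, B2->T, B2->T, B2->F, B3->F, B5->E, B4->F, B7->E, B6->F; hits B1=F, B2=T, B2=F, B3=F, B4=F, B5=E, B6=F, B7=E
test 2 (a=6, d=7) fires B1->T, B1->F, B2->T, B2->F, B3->T, B5->S, B4->F, B7->E, B6->T; hits B1=T, B1=F, B2=T, B2=F, B3=T, B4=F, B5=S, B6=T, B7=E
test 3 (a=3, d=0) fires B1->F, B2->T, B2->T, B2->F, B3->T, B5->S, B4->F, B7->S, B6->F; hits B1=F, B2=T, B2=F, B3=T, B4=F, B5=S, B6=F, B7=S
test 4 (a=7, d=9) fires B1->T, B1->F, B2->T, B2->T, B2->F, B3->T, B5->S, B4->F, B7->E, B6->F; hits B1=T, B1=F, B2=T, B2=F, B3=T, B4=F, B5=S, B6=F, B7=E
test 5 (a=5, d=7) fires B1->F, B2->T, B2->T, B2->T, B2->T, B2->F, B3->F, B5->E, B4->F, B7->E, B6->F; hits B1=F, B2=T, B2=F, B3=F, B4=F, B5=E, B6=F, B7=E
test 6 (a=3, d=10) fires B1->F, B2->T, B2->T, B2->F, B3->T, B5->S, B4->F, B7->S, B6->F; hits B1=F, B2=T, B2=F, B3=T, B4=F, B5=S, B6=F, B7=S
test 7 (a=6, d=6) fires B1->T, B1->F, B2->T, B2->F, B3->T, B5->S, B4->F, B7->E, B6->T; hits B1=T, B1=F, B2=T, B2=F, B3=T, B4=F, B5=S, B6=T, B7=E
test 8 (a=3, d=11) fires B1->F, B2->T, B2->T, B2->F, B3->T, B5->S, B4->F, B7->S, B6->F; hits B1=F, B2=T, B2=F, B3=T, B4=F, B5=S, B6=F, B7=S
test 9 (a=3, d=12) fires B1->F, B2->T, B2->T, B2->F, B3->T, B5->S, B4->F, B7->S, B6->F; hits B1=F, B2=T, B2=F, B3=T, B4=F, B5=S, B6=F, B7=S
test 10 (a=2, d=6) fires B1->F, B2->T, B2->F, B3->T, B5->E, B4->T; hits B1=F, B2=T, B2=F, B3=T, B4=T, B5=E
union over all inputs: B1=T, B1=F, B2=T, B2=F, B3=T, B3=F, B4=T, B4=F, B5=S, B5=E, B6=T, B6=F, B7=S, B7=E (14 outcomes)
every size-1 subset falls short of the 14 outcomes (best: 9/14)
every size-2 subset falls short of the 14 outcomes (best: 12/14)
every size-3 subset falls short of the 14 outcomes (best: 13/14)
inputs {1, 2, 3, 10} (size 4) cover everything; no size-4 subset with a lexicographically smaller index list covers all 14

Answer: 1, 2, 3, 10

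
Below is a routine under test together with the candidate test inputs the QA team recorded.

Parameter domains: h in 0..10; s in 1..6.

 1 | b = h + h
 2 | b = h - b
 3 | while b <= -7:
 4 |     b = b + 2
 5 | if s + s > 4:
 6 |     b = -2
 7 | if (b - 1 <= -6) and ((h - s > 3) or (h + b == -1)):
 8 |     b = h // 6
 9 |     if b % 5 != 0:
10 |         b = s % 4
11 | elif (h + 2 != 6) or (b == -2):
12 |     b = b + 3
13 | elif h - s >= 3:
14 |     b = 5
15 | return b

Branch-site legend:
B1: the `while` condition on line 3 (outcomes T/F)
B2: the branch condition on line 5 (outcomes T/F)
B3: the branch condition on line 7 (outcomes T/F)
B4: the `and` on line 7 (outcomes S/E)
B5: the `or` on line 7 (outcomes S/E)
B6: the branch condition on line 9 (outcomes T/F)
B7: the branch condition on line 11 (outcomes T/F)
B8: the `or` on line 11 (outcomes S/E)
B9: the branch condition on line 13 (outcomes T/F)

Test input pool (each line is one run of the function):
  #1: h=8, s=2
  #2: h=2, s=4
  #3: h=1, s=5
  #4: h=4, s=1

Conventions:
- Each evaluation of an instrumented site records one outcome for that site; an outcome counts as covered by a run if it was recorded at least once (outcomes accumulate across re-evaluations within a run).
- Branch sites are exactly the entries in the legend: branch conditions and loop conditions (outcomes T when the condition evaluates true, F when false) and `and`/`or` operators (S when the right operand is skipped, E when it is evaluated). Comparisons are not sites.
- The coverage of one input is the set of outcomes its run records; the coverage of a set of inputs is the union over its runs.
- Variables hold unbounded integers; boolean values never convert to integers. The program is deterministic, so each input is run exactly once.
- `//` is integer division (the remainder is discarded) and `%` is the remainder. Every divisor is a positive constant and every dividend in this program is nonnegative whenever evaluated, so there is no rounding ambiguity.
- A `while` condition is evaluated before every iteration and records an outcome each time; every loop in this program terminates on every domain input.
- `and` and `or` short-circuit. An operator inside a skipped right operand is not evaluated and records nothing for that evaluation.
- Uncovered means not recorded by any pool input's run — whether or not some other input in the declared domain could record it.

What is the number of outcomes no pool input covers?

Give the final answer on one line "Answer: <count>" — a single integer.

run #1 (h=8, s=2) runs B1->T, B1->F, B2->F, B4->E, B5->S, B3->T, B6->T; records B1=T, B1=F, B2=F, B3=T, B4=E, B5=S, B6=T
run #2 (h=2, s=4) runs B1->F, B2->T, B4->S, B3->F, B8->S, B7->T; records B1=F, B2=T, B3=F, B4=S, B7=T, B8=S
run #3 (h=1, s=5) runs B1->F, B2->T, B4->S, B3->F, B8->S, B7->T; records B1=F, B2=T, B3=F, B4=S, B7=T, B8=S
run #4 (h=4, s=1) runs B1->F, B2->F, B4->S, B3->F, B8->E, B7->F, B9->T; records B1=F, B2=F, B3=F, B4=S, B7=F, B8=E, B9=T
union over the pool: B1=T, B1=F, B2=T, B2=F, B3=T, B3=F, B4=S, B4=E, B5=S, B6=T, B7=T, B7=F, B8=S, B8=E, B9=T
uncovered (3 of 18): B5=E, B6=F, B9=F

Answer: 3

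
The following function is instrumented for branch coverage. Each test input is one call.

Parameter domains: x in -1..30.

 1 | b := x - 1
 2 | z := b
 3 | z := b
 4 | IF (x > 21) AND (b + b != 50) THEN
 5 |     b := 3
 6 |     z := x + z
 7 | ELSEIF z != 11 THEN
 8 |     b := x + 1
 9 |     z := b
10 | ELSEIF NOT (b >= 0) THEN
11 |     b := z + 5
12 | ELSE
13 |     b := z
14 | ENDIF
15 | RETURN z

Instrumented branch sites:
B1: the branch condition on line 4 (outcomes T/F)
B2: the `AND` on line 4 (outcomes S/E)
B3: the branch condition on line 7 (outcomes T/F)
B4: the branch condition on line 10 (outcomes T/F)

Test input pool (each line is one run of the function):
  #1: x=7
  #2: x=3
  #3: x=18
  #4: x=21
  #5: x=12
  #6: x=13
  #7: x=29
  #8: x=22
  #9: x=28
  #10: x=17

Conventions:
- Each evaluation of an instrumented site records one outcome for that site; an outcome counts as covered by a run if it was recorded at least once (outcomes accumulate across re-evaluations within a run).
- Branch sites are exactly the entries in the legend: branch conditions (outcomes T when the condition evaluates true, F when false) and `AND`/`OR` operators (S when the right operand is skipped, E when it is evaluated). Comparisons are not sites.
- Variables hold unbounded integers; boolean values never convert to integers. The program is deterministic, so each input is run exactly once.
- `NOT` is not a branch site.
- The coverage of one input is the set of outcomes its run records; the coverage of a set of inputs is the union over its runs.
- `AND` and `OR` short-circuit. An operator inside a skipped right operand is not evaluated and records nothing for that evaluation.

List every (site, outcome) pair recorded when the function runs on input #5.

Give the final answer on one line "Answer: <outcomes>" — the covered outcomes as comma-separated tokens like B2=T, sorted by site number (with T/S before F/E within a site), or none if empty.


Event log for input #5 (x=12):
  B2->S, B1->F, B3->F, B4->F
collecting distinct outcomes: B1=F, B2=S, B3=F, B4=F
Answer: B1=F, B2=S, B3=F, B4=F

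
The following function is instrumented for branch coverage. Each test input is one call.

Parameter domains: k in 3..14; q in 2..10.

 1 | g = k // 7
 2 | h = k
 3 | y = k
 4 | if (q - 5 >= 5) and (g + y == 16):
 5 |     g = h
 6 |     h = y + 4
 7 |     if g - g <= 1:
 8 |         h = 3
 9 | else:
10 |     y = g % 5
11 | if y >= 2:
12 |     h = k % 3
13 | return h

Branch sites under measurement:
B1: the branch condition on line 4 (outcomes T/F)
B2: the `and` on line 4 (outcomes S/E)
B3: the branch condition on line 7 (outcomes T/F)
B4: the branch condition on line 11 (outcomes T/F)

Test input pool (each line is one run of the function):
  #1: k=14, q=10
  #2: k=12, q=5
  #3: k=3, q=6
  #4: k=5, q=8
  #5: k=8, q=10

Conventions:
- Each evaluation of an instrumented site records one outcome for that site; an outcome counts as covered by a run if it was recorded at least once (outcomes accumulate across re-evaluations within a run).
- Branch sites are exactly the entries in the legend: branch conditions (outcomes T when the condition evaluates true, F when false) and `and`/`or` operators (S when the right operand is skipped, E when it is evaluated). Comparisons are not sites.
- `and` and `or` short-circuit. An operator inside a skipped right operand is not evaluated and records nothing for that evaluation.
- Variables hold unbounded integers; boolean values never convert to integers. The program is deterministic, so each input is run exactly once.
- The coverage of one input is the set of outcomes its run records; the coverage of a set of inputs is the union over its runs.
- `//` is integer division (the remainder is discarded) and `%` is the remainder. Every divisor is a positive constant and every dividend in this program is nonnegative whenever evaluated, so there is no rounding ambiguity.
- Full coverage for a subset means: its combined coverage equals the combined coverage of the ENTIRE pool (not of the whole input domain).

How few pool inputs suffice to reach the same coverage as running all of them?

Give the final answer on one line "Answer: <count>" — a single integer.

#1 (k=14, q=10) -> covered: B1=T, B2=E, B3=T, B4=T
#2 (k=12, q=5) -> covered: B1=F, B2=S, B4=F
#3 (k=3, q=6) -> covered: B1=F, B2=S, B4=F
#4 (k=5, q=8) -> covered: B1=F, B2=S, B4=F
#5 (k=8, q=10) -> covered: B1=F, B2=E, B4=F
together the pool reaches 7 outcomes: B1=T, B1=F, B2=S, B2=E, B3=T, B4=T, B4=F
no size-1 subset reaches all 7 outcomes (best union: 4/7)
size 2: inputs {1, 2} cover all 7 outcomes, and no lexicographically smaller subset of this size does

Answer: 2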